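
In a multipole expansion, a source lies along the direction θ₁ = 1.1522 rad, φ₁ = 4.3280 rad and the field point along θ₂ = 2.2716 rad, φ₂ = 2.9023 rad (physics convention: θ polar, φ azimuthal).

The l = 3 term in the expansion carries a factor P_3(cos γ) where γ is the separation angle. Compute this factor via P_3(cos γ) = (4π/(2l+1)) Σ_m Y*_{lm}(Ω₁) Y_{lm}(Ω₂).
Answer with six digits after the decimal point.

Addition theorem: P_3(cos γ) = (4π/7) Σ_m Y*_{lm}(Ω₁) Y_{lm}(Ω₂), m = −3…3:
  m=-3: Y*=+0.290867+0.129067i  Y=-0.140318-0.122543i  product -0.024998-0.053754i
  m=-2: Y*=-0.249251+0.241100i  Y=-0.341733-0.177296i  product +0.127923-0.038201i
  m=-1: Y*=+0.019253+0.047595i  Y=-0.258944-0.063174i  product -0.001979-0.013541i
  m=+0: Y*=-0.329751-0.000000i  Y=+0.221616+0.000000i  product -0.073078-0.000000i
  m=+1: Y*=-0.019253+0.047595i  Y=+0.258944-0.063174i  product -0.001979+0.013541i
  m=+2: Y*=-0.249251-0.241100i  Y=-0.341733+0.177296i  product +0.127923+0.038201i
  m=+3: Y*=-0.290867+0.129067i  Y=+0.140318-0.122543i  product -0.024998+0.053754i
Total Σ_m = +0.128816+0.000000i. Multiply by 1.795196: +0.231250+0.000000i. P_3(cos γ) = 0.231250

0.231250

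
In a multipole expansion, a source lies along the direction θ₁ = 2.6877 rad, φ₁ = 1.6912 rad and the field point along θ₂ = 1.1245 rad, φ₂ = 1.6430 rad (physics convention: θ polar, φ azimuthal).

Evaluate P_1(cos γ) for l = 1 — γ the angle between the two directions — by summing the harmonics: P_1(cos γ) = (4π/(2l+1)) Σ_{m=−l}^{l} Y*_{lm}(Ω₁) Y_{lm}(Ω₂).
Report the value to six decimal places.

0.007137

Addition theorem: P_1(cos γ) = (4π/3) Σ_m Y*_{lm}(Ω₁) Y_{lm}(Ω₂), m = −1…1:
  m=-1: Y*=(-0.018196, 0.150391)  Y=(-0.022483, -0.310842)  product (0.047157, 0.002275)
  m=+0: Y*=(-0.439130, -0.000000)  Y=(0.210894, 0.000000)  product (-0.092610, -0.000000)
  m=+1: Y*=(0.018196, 0.150391)  Y=(0.022483, -0.310842)  product (0.047157, -0.002275)
Total Σ_m = (0.001704, 0.000000). Multiply by 4.188790: (0.007137, 0.000000). P_1(cos γ) = 0.007137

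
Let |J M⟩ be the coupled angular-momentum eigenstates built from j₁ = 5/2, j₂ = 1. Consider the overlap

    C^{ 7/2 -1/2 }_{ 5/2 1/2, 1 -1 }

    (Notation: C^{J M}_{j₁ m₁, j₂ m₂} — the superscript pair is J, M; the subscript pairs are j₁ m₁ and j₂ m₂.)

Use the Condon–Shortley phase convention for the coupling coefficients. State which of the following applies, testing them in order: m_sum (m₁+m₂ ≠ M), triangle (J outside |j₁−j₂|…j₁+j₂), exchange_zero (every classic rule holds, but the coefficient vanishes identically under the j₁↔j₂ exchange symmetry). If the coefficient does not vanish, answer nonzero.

m-sum: m₁+m₂ = 1/2+(-1) = -1/2, M = -1/2  ✓
triangle: |j₁−j₂| = 3/2 ≤ J = 7/2 ≤ j₁+j₂ = 7/2  ✓
exchange: j₁≠j₂ or m₁≠m₂ — the exchange symmetry imposes no constraint here
value check: CG = +√(2/7) = +0.534522 ≠ 0

nonzero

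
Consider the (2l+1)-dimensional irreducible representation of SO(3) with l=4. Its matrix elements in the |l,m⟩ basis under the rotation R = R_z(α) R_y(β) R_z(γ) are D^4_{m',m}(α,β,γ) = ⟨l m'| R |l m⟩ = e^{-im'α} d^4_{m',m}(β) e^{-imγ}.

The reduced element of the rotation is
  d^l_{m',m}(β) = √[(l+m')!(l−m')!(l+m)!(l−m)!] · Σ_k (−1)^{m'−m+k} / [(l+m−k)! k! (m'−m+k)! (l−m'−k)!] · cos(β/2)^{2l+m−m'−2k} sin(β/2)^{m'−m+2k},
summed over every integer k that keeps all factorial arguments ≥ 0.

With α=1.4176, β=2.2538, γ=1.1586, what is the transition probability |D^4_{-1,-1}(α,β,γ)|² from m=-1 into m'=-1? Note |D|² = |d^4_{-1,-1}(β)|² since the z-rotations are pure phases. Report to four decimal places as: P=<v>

P=0.1579

First d^4_{-1,-1}(β=2.2538), then the phase factors e^{-i(-1)α} and e^{-i(-1)γ}:
With c≡cos(β/2)=0.429461 and s≡sin(β/2)=0.903085, N=[6·120·6·120]^{1/2}=720.000000
Admissible k: 0..3 (factorial args all ≥0)
  k=0: (−1)^0·720.0000/(720)·0.4295^8·0.9031^0 = +0.001157
  k=1: (−1)^1·720.0000/(48)·0.4295^6·0.9031^2 = -0.076753
  k=2: (−1)^2·720.0000/(24)·0.4295^4·0.9031^4 = +0.678786
  k=3: (−1)^3·720.0000/(72)·0.4295^2·0.9031^6 = -1.000508
d^4_{-1,-1}(2.2538) = +0.001157 -0.076753 +0.678786 -1.000508 = -0.397318
|D^4_{-1,-1}|² = |d^4_{-1,-1}(β)|² = (-0.397318)² = 0.157862 (the z-rotation phases have unit modulus)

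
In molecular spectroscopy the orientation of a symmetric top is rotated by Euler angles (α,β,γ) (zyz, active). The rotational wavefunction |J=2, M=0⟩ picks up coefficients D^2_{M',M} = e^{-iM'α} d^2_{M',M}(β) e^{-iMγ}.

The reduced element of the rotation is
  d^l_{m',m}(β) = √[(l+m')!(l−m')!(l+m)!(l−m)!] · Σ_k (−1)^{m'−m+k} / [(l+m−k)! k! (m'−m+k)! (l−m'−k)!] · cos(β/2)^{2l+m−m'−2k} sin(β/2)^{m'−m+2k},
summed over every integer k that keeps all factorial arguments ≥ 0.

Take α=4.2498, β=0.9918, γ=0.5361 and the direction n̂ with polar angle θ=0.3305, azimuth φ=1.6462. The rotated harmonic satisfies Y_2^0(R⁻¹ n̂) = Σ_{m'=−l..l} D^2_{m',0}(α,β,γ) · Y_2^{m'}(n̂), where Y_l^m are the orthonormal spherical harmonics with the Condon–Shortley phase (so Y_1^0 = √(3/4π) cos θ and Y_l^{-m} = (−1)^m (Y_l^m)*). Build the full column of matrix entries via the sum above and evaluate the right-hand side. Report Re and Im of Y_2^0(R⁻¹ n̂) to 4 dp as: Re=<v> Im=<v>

Need the full column D^2_{m',0} for m'=−2..2 at α=4.2498, β=0.9918, γ=0.5361.
cos(β/2)=0.879541, sin(β/2)=0.475823
d^2_{-2,0}: single k=2 term ⇒ +0.429022;  D = -0.258139+0.342672i
d^2_{-1,0}: k∈[1..2] ⇒ +0.793030 -0.232097 = +0.560933;  D = -0.250326-0.501979i
d^2_{0,0}: k∈[0..2] ⇒ +0.598445 -0.700590 +0.051261 = -0.050884;  D = -0.050884+0.000000i
d^2_{1,0}: k∈[0..1] ⇒ -0.793030 +0.232097 = -0.560933;  D = +0.250326-0.501979i
d^2_{2,0}: single k=0 term ⇒ +0.429022;  D = -0.258139-0.342672i
Y_2^{m'}(θ=0.3305,φ=1.6462) and Σ D·Y over m':
  (-0.2581+0.3427i)·(-0.0402+0.0061i)  (-0.2503-0.5020i)·(-0.0179-0.2365i)  (-0.0509+0.0000i)·(+0.5311+0.0000i)  (+0.2503-0.5020i)·(+0.0179-0.2365i)  (-0.2581-0.3427i)·(-0.0402-0.0061i)
Y_2^0(R⁻¹ n̂) = -0.238907+0.000000i

Re=-0.2389 Im=0.0000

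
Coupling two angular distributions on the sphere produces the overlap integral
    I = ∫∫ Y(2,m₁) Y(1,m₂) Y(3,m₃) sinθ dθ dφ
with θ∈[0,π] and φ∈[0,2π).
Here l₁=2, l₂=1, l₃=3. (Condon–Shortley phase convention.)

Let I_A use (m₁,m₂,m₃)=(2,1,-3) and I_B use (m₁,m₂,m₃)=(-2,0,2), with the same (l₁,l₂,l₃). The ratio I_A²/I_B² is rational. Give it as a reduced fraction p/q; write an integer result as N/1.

3/1

l's match ⇒ only the (l;m) 3-j factors differ between A and B.
A: triangle coeff Δ(2,1,3) = 1/105; Σ_t [0,0]: t=0:+1/48 = 1/48; (3j)²=1/7 [(2 1 3; 2 1 -3)], sign=+1
B: triangle coeff Δ(2,1,3) = 1/105; Σ_t [0,0]: t=0:+1/24 = 1/24; (3j)²=1/21 [(2 1 3; -2 0 2)], sign=-1
I_A²/I_B² = (1/7)/(1/21) = 3/1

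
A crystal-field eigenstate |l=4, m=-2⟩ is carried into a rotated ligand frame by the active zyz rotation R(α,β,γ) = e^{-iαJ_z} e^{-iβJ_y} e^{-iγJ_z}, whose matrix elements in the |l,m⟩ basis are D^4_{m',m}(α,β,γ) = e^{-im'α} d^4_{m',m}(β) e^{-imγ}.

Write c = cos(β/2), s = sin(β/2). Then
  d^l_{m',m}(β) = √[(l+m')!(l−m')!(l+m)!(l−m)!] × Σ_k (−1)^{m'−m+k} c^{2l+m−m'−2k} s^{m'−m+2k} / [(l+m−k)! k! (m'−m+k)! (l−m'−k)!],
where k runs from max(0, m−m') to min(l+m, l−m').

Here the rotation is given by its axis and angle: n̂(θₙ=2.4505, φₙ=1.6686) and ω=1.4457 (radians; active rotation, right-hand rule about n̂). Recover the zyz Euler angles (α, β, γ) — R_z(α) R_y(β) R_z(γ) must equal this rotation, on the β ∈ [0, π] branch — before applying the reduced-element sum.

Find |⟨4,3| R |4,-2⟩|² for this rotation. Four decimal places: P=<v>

Axis–angle → zyz. n̂ = (sinθₙcosφₙ, sinθₙsinφₙ, cosθₙ) = (-0.062239, +0.634333, -0.770550), ω = 1.4457.
R = I cosω + sinω [n̂]ₓ + (1−cosω) n̂n̂ᵀ gives
  R = [+0.128161, +0.729975, +0.671351; -0.799083, +0.476944, -0.366047; -0.587402, -0.489552, +0.644436]
β = atan2(√(R₁₃²+R₂₃²), R₃₃) = 0.870511; α = atan2(R₂₃, R₁₃) mod 2π = 5.784004; γ = atan2(R₃₂, −R₃₁) mod 2π = 5.588397
First d^4_{3,-2}(β=0.8705), then the phase factors e^{-i(3)α} and e^{-i(-2)γ}:
With c≡cos(β/2)=0.906762 and s≡sin(β/2)=0.421642, N=[5040·1·2·720]^{1/2}=2693.993318
k: max(0,(-2)−(3))=0 … min(4+(-2),4−(3))=1
  k=0: (−1)^5·2693.9933/(240)·0.9068^3·0.4216^5 = -0.111529
  k=1: (−1)^6·2693.9933/(720)·0.9068^1·0.4216^7 = +0.008038
d^4_{3,-2}(0.8705) = -0.111529 +0.008038 = -0.103490
|D^4_{3,-2}|² = |d^4_{3,-2}(β)|² = (-0.103490)² = 0.010710 (the z-rotation phases have unit modulus)

P=0.0107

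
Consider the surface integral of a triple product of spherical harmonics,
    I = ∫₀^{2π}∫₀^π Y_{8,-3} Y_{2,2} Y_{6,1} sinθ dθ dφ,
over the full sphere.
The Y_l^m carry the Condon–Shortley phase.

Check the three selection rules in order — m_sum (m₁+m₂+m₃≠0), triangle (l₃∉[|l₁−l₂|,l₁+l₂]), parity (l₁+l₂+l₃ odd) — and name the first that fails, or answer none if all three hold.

none

m₁+m₂+m₃ = -3 + 2 + 1 = 0  ✓
triangle: |8−2|=6 ≤ l₃=6 ≤ 8+2=10  ✓
parity: l₁+l₂+l₃ = 16 is even  ✓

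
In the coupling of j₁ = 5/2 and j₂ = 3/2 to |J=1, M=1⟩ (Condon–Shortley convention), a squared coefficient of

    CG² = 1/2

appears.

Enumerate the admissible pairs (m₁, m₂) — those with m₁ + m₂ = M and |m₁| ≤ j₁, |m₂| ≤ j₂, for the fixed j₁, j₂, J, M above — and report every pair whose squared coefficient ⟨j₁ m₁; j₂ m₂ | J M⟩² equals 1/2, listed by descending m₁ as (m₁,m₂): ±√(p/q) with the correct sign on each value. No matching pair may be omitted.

(5/2,-3/2): +√(1/2)

Admissible pairs with m₁+m₂ = M = 1: (-1/2,3/2), (1/2,1/2), (3/2,-1/2), (5/2,-3/2)
  (m₁,m₂)=(5/2,-3/2): CG² = 1/2, CG = +√(1/2)   ← matches the target
  (m₁,m₂)=(3/2,-1/2): CG² = 3/10, CG = −√(3/10)
  (m₁,m₂)=(1/2,1/2): CG² = 3/20, CG = +√(3/20)
  (m₁,m₂)=(-1/2,3/2): CG² = 1/20, CG = −√(1/20)
Pairs with CG² = 1/2: (5/2,-3/2): +√(1/2)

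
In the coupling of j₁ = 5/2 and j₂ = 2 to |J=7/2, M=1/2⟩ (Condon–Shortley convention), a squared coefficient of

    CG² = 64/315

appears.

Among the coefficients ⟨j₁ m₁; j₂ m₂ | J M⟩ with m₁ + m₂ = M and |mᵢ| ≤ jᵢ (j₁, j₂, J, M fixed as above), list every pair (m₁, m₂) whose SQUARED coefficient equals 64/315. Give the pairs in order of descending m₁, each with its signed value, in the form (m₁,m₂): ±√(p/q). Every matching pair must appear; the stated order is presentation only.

Admissible pairs with m₁+m₂ = M = 1/2: (-3/2,2), (-1/2,1), (1/2,0), (3/2,-1), (5/2,-2)
  (m₁,m₂)=(5/2,-2): CG² = 4/63, CG = +√(4/63)
  (m₁,m₂)=(3/2,-1): CG² = 121/315, CG = +√(121/315)
  (m₁,m₂)=(1/2,0): CG² = 4/105, CG = +√(4/105)
  (m₁,m₂)=(-1/2,1): CG² = 14/45, CG = −√(14/45)
  (m₁,m₂)=(-3/2,2): CG² = 64/315, CG = −√(64/315)   ← matches the target
Pairs with CG² = 64/315: (-3/2,2): −√(64/315)

(-3/2,2): −√(64/315)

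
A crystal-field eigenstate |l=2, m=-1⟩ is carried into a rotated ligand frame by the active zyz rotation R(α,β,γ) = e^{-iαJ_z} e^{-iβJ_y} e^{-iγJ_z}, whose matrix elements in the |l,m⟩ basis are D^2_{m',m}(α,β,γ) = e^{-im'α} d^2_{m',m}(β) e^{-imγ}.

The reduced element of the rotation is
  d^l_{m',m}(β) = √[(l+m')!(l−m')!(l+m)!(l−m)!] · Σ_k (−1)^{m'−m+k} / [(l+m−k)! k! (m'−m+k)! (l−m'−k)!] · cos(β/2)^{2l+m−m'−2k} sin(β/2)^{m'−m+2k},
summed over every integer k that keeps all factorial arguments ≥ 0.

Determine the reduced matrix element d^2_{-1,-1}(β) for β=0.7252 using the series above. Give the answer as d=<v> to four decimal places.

d^2_{-1,-1}(β=0.7252) via the finite sum:
Half-angle: c=0.934978, s=0.354706. N=√(1·6·1·6)=6.000000
The bounds max(0,m−m')=0 and min(l+m,l−m')=1 give 2 terms
  k=0: (−1)^0·6.0000/(6)·0.9350^4·0.3547^0 = +0.764197
  k=1: (−1)^1·6.0000/(2)·0.9350^2·0.3547^2 = -0.329960
d^2_{-1,-1}(0.7252) = +0.764197 -0.329960 = +0.434236

d=0.4342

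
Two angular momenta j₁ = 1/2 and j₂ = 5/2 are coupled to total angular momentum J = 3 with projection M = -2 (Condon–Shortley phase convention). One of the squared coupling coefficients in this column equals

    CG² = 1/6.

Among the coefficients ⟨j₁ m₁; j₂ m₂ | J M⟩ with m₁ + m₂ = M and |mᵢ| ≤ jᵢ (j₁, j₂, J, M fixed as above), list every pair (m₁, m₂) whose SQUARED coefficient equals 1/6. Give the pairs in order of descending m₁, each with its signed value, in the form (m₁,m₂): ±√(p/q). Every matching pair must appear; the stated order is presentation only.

(1/2,-5/2): +√(1/6)

Admissible pairs with m₁+m₂ = M = -2: (-1/2,-3/2), (1/2,-5/2)
  (m₁,m₂)=(1/2,-5/2): CG² = 1/6, CG = +√(1/6)   ← matches the target
  (m₁,m₂)=(-1/2,-3/2): CG² = 5/6, CG = +√(5/6)
Pairs with CG² = 1/6: (1/2,-5/2): +√(1/6)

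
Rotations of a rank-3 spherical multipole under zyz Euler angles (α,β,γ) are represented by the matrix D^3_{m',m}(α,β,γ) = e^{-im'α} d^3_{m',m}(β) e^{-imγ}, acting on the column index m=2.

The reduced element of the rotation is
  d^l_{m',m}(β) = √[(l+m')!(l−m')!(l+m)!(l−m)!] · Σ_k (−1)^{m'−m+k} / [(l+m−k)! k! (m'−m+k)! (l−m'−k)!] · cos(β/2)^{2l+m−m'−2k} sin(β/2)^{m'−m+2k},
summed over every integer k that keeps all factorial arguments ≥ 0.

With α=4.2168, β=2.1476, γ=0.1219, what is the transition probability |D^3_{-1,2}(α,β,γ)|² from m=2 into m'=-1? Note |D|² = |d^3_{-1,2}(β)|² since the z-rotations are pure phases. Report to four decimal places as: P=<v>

P=0.1061

D^3_{-1,2}(4.2168,2.1476,0.1219) = e^{-i·-1·4.2168}·d^3_{-1,2}(2.1476)·e^{-i·2·0.1219}. Compute d first:
Half-angle: c=0.476787, s=0.879019. N=√(2·24·120·1)=75.894664
Admissible k: 3..4 (factorial args all ≥0)
  k=3: (−1)^0·75.8947/(12)·0.4768^3·0.8790^3 = +0.465585
  k=4: (−1)^1·75.8947/(24)·0.4768^1·0.8790^5 = -0.791253
d^3_{-1,2}(2.1476) = +0.465585 -0.791253 = -0.325668
|D^3_{-1,2}|² = |d^3_{-1,2}(β)|² = (-0.325668)² = 0.106060 (the z-rotation phases have unit modulus)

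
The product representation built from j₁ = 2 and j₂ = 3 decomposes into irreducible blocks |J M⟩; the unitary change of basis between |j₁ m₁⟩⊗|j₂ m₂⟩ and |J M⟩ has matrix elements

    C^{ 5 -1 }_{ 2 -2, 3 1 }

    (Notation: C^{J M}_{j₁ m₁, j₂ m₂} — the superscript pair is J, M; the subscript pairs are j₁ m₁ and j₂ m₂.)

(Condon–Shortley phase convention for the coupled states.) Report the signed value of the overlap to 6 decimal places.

triangle: 0!*4!*6!/11! = 17280/39916800
(j±m)!: 0!*4!*4!*2!*4!*6! = 19906560
prefactor² = (2J+1)*Δ*N² = 663552/7
  k=0: +1/(0!*0!*4!*4!*0!*2!) = 1/1152
Σ = 1/1152  ⇒  CG² = 663552/7*(1/1152)² = 1/14
CG = +√(1/14) = +0.267261

+0.267261  (= +√(1/14))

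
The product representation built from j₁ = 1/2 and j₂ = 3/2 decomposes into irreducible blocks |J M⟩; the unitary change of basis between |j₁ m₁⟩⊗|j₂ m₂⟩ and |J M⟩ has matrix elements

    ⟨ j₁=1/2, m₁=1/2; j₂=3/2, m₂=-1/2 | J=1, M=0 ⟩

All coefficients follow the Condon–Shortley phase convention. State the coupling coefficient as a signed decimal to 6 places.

√[3·1!0!2!/4! · 1!0!1!2!1!1!] = √(1/2)
  +(−1)^0/∏(0,1,0,1,0,1)! = 1  (running 1)
⟨..|..⟩ = √(1/2)·(1) = +0.707107

+√(1/2) = +0.707107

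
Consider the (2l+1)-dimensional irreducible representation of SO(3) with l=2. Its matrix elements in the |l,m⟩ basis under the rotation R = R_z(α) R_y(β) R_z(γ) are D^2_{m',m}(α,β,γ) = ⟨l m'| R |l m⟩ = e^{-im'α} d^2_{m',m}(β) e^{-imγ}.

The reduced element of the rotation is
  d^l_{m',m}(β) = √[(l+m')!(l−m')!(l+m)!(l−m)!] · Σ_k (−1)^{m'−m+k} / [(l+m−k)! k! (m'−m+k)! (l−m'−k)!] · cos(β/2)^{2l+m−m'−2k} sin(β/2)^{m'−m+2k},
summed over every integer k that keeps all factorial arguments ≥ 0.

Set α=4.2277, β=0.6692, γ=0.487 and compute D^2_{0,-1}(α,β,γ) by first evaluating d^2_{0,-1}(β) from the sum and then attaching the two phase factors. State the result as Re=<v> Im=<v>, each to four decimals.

Re=-0.5266 Im=-0.2789

Split into d^2_{0,-1}(β=0.6692) × two z-phases.
c=cos(0.669200/2)=0.944542, s=sin(0.669200/2)=0.328391; N=√[2·2·1·6]=4.898979
k∈{0,1} keeps every argument non-negative
  k=0: (−1)^1·4.8990/(2)·0.9445^3·0.3284^1 = -0.677846
  k=1: (−1)^2·4.8990/(2)·0.9445^1·0.3284^3 = +0.081935
d^2_{0,-1}(0.6692) = -0.677846 +0.081935 = -0.595910
Attach z-rotation phases: D = e^{-i(0)(4.2277)}·(-0.595910)·e^{-i(-1)(0.4870)} = -0.526630-0.278872i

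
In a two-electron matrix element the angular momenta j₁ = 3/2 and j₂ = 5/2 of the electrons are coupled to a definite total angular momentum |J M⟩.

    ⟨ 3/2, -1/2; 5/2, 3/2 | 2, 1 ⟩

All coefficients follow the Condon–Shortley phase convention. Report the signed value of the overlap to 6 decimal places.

+0.154303

triangle: 2!*1!*3!/7! = 12/5040
(j±m)!: 1!*2!*4!*1!*3!*1! = 288
prefactor² = (2J+1)*Δ*N² = 24/7
  k=1: −1/(1!*1!*1!*3!*0!*0!) = -1/6
  k=2: +1/(2!*0!*0!*2!*1!*1!) = 1/4
Σ = 1/12  ⇒  CG² = 24/7*(1/12)² = 1/42
CG = +√(1/42) = +0.154303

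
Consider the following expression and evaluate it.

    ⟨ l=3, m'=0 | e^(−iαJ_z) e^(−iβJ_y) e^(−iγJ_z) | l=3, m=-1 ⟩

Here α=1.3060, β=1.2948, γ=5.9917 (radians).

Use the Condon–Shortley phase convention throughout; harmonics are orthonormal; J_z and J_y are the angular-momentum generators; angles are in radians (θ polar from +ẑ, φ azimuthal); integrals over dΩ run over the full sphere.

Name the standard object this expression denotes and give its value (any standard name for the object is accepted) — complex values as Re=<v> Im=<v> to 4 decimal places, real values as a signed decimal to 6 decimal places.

This is a Wigner D-matrix element — the rotation-matrix element ⟨l m'| R(α,β,γ) |l m⟩ in the angular-momentum basis.
Split into d^3_{0,-1}(β=1.2948) × two z-phases.
c=cos(1.294800/2)=0.797655, s=sin(1.294800/2)=0.603115; N=√[6·6·2·24]=41.569219
The bounds max(0,m−m')=0 and min(l+m,l−m')=2 give 3 terms
  k=0: (−1)^1·41.5692/(12)·0.7977^5·0.6031^1 = -0.674629
  k=1: (−1)^2·41.5692/(4)·0.7977^3·0.6031^3 = +1.157060
  k=2: (−1)^3·41.5692/(12)·0.7977^1·0.6031^5 = -0.220498
d^3_{0,-1}(1.2948) = -0.674629 +1.157060 -0.220498 = +0.261933
Attach z-rotation phases: D = e^{-i(0)(1.3060)}·(+0.261933)·e^{-i(-1)(5.9917)} = +0.250885-0.075273i

Wigner D-matrix element, Re=0.2509 Im=-0.0753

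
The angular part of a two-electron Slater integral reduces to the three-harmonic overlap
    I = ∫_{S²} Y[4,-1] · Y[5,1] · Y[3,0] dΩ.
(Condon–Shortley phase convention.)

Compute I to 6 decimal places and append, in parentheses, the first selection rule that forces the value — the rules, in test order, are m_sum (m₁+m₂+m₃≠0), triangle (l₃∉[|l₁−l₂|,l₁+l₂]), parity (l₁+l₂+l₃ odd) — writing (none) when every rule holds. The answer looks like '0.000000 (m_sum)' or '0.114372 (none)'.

-0.115089 (none)

m-sum 0 ✓  L=12 even ✓  1≤3≤9 ✓
Π(2lᵢ+1) = 9×11×7 = 693
triangle coeff Δ(4,5,3) = 1/180180
Σ_t [2,4]: t=2:+1/576 t=3:−1/144 t=4:+1/576 = -1/288
(3j)²=20/1001 [(4 5 3; 0 0 0)], sign=+1
Σ_t [3,5]: t=3:−1/432 t=4:+1/192 t=5:−1/1440 = 19/8640
(3j)²=361/30030 [(4 5 3; -1 1 0)], sign=-1
⇒ 4πI² = 2166/13013
I = (-1)√(2166/13013/(4π)) = -0.11508947
No selection rule forces the value: the integral is nonzero (none).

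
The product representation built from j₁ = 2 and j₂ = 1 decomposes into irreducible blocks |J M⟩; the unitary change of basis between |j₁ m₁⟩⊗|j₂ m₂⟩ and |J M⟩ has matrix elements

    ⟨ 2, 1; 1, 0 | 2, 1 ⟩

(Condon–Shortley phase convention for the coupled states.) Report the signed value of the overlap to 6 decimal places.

j₁+j₂−J=1  J+j₁−j₂=3  J−j₁+j₂=1  j₁+j₂+J+1=6
(j₁±m₁, j₂±m₂, J±M) = (3,1,1,1,3,1)
P² = 3/2
sum k=0..1:
  [0] +1/2 = 1/2
  [1] −1/6 = -1/6
S = 1/3
C² = P²·S² = 1/6 ; C = +0.408248

+√(1/6) = +0.408248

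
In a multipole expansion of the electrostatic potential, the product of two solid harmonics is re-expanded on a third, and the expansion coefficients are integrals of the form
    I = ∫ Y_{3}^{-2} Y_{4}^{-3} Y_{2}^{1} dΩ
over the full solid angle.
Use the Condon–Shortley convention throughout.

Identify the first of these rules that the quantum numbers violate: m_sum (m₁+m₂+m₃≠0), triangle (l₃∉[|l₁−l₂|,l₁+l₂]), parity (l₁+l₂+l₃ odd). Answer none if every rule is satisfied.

m₁+m₂+m₃ = -2 − 3 + 1 = -4  ✗
triangle: |3−4|=1 ≤ l₃=2 ≤ 3+4=7
parity: l₁+l₂+l₃ = 9 is odd

m_sum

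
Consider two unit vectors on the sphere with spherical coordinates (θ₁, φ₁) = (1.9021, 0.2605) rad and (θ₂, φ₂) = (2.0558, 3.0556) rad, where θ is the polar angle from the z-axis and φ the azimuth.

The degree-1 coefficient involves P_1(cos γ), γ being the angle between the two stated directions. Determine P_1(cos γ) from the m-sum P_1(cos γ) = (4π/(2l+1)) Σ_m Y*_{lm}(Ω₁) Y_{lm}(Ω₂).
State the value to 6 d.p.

-0.635199

Expand P_1 via completeness: Σ_{m} conj(Y_{1,m}) at Ω₁ times Y_{1,m} at Ω₂ —
  [-1]  conj(Y_{1,-1})(Ω₁) = (0.315683, 0.084148) ; Y_{1,-1}(Ω₂) = (-0.304520, -0.026251) ; Δ = (-0.093923, -0.033912)
  [+0]  conj(Y_{1,0})(Ω₁) = (-0.158931, -0.000000) ; Y_{1,0}(Ω₂) = (-0.227792, 0.000000) ; Δ = (0.036203, 0.000000)
  [+1]  conj(Y_{1,1})(Ω₁) = (-0.315683, 0.084148) ; Y_{1,1}(Ω₂) = (0.304520, -0.026251) ; Δ = (-0.093923, 0.033912)
Accumulated sum (-0.151643, 0.000000); after 4π/(2l+1) scaling, (-0.635199, 0.000000) ⇒ P_1 = -0.635199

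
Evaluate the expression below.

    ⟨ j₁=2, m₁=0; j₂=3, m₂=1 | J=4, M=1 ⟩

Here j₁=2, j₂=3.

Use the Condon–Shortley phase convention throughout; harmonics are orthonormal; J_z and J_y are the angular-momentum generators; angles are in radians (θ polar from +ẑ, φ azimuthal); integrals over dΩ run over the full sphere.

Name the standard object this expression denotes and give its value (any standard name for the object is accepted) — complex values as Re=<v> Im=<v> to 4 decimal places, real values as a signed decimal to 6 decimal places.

This is a Clebsch–Gordan (vector-coupling) coefficient.
√[9·1!3!5!/10! · 2!2!4!2!5!3!] = √(1728/7)
  +(−1)^0/∏(0,1,2,4,1,1)! = 1/48  (running 1/48)
  +(−1)^1/∏(1,0,1,3,2,2)! = -1/24  (running -1/48)
⟨..|..⟩ = √(1728/7)·(-1/48) = -0.327327

Clebsch–Gordan coefficient, −√(3/28) ≈ -0.327327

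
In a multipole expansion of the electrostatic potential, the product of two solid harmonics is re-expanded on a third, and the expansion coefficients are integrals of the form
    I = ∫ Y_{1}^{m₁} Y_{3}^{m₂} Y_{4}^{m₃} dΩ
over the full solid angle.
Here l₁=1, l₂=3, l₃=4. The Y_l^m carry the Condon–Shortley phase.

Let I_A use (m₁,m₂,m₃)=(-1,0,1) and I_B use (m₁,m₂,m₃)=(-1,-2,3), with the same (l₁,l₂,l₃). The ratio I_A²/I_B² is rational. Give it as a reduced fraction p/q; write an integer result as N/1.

Shared (l₁,l₂,l₃)=(1,3,4): N and (l;000)² cancel in I_A²/I_B².
A: Δ = 0!·2!·6!/9! = 1/252; Racah Σ t=0..0: t=0:+1/72 = 1/72; ⇒ 3j(1 3 4; -1 0 1)² = 5/126, sgn -1
B: Δ = 0!·2!·6!/9! = 1/252; Racah Σ t=0..0: t=0:+1/240 = 1/240; ⇒ 3j(1 3 4; -1 -2 3)² = 1/12, sgn -1
I_A²/I_B² = (5/126)/(1/12) = 10/21

10/21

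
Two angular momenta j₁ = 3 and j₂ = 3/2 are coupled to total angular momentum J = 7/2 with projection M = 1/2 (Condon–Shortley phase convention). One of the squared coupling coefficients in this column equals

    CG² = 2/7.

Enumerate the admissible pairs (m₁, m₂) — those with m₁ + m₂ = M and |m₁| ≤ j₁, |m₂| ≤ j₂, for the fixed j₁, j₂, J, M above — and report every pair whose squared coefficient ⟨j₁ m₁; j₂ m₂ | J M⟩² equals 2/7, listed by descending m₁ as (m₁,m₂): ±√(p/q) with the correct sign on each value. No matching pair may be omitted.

Admissible pairs with m₁+m₂ = M = 1/2: (-1,3/2), (0,1/2), (1,-1/2), (2,-3/2)
  (m₁,m₂)=(2,-3/2): CG² = 5/21, CG = +√(5/21)
  (m₁,m₂)=(1,-1/2): CG² = 2/7, CG = +√(2/7)   ← matches the target
  (m₁,m₂)=(0,1/2): CG² = 2/21, CG = −√(2/21)
  (m₁,m₂)=(-1,3/2): CG² = 8/21, CG = −√(8/21)
Pairs with CG² = 2/7: (1,-1/2): +√(2/7)

(1,-1/2): +√(2/7)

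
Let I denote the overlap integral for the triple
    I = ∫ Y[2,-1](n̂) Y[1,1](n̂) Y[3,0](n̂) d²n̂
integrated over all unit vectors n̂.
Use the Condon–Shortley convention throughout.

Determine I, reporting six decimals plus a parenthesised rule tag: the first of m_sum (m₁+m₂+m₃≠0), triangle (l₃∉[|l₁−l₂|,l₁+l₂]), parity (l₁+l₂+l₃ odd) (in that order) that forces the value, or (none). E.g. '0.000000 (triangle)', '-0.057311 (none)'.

0.143048 (none)

Checks pass: Σm=0; 6 even; l₃=3∈[1,3].
(2·2+1)(2·1+1)(2·3+1) = 105
Δ: 0! 4! 2! / 7! → 1/105
sum: t=0:+1/4 = 1/4
3j²(2 1 3; 0 0 0) = Δ·Π!·Σ² = 3/35  (sign -1)
sum: t=0:+1/12 = 1/12
3j²(2 1 3; -1 1 0) = Δ·Π!·Σ² = 1/35  (sign -1)
combine: 4πI² = 105·3/35·1/35 = 9/35
take √, sign +1: I = 0.14304817
No selection rule forces the value: the integral is nonzero (none).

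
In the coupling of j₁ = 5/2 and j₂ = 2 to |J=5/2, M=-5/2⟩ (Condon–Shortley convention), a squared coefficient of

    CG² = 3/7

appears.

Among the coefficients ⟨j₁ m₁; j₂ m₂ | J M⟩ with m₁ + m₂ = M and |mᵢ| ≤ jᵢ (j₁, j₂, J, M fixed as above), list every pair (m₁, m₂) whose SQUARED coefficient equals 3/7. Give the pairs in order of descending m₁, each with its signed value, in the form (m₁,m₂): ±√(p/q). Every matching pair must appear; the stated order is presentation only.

Admissible pairs with m₁+m₂ = M = -5/2: (-5/2,0), (-3/2,-1), (-1/2,-2)
  (m₁,m₂)=(-1/2,-2): CG² = 3/14, CG = +√(3/14)
  (m₁,m₂)=(-3/2,-1): CG² = 3/7, CG = −√(3/7)   ← matches the target
  (m₁,m₂)=(-5/2,0): CG² = 5/14, CG = +√(5/14)
Pairs with CG² = 3/7: (-3/2,-1): −√(3/7)

(-3/2,-1): −√(3/7)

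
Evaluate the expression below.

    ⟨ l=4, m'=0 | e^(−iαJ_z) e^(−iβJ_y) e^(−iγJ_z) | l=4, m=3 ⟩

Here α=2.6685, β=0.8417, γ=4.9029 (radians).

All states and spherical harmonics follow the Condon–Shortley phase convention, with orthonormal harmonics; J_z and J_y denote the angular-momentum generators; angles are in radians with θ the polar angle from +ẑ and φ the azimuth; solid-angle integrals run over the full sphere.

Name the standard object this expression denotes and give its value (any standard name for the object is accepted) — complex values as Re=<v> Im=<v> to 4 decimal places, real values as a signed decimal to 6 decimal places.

Wigner D-matrix element, Re=-0.2211 Im=-0.3437

This is a Wigner D-matrix element — the rotation-matrix element ⟨l m'| R(α,β,γ) |l m⟩ in the angular-momentum basis.
Split into d^4_{0,3}(β=0.8417) × two z-phases.
c=cos(0.841700/2)=0.912742, s=sin(0.841700/2)=0.408536; N=√[24·24·5040·1]=1703.830978
The bounds max(0,m−m')=3 and min(l+m,l−m')=4 give 2 terms
  k=3: (−1)^0·1703.8310/(144)·0.9127^5·0.4085^3 = +0.511089
  k=4: (−1)^1·1703.8310/(144)·0.9127^3·0.4085^5 = -0.102391
d^4_{0,3}(0.8417) = +0.511089 -0.102391 = +0.408698
D = (+1.000000+0.000000i)·(+0.408698)·(-0.540922-0.841073i) = -0.221074-0.343745i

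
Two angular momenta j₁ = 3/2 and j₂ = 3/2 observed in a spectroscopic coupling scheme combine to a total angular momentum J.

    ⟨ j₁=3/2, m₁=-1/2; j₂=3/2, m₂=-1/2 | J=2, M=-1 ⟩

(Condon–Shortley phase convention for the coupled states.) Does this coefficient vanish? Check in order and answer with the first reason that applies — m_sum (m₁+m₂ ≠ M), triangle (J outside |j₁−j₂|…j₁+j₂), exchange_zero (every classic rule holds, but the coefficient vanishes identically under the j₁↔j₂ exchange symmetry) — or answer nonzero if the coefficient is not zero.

m-sum: m₁+m₂ = -1/2+(-1/2) = -1, M = -1  ✓
triangle: |j₁−j₂| = 0 ≤ J = 2 ≤ j₁+j₂ = 3  ✓
exchange: j₁=j₂ and m₁=m₂, and (−1)^(j₁+j₂−J) = (−1)^1 = −1 forces ⟨j₁m₁;j₂m₂|JM⟩ = −⟨j₂m₂;j₁m₁|JM⟩ = −⟨j₁m₁;j₂m₂|JM⟩ ⇒ the coefficient vanishes identically
Racah sum check: Σ_k collapses to 0 ⇒ CG = 0

exchange_zero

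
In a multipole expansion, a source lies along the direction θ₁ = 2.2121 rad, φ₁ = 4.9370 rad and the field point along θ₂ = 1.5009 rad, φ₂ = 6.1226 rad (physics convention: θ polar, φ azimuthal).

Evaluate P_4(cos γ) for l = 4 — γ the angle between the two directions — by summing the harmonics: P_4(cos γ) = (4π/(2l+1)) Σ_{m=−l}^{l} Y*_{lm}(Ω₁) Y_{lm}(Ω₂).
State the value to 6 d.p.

0.143835

Summing Y*_{l m}(θ₁,φ₁)·Y_{l m}(θ₂,φ₂) over m ∈ [−4, 4]; prefactor 4π/(2·4+1) = 1.396263:
  [-4]  conj(Y_{4,-4})(Ω₁) = (0.113640, 0.142747) ; Y_{4,-4}(Ω₂) = (0.350886, 0.262529) ; Δ = (0.002399, 0.079922)
  [-3]  conj(Y_{4,-3})(Ω₁) = (0.240410, -0.301073) ; Y_{4,-3}(Ω₂) = (0.076900, 0.040207) ; Δ = (0.030593, -0.013486)
  [-2]  conj(Y_{4,-2})(Ω₁) = (-0.291248, -0.140409) ; Y_{4,-2}(Ω₂) = (-0.305085, -0.101498) ; Δ = (0.074604, 0.072398)
  [-1]  conj(Y_{4,-1})(Ω₁) = (0.024991, -0.109387) ; Y_{4,-1}(Ω₂) = (-0.096495, -0.015630) ; Δ = (-0.004121, 0.010165)
  [+0]  conj(Y_{4,0})(Ω₁) = (-0.344197, -0.000000) ; Y_{4,0}(Ω₂) = (0.301966, 0.000000) ; Δ = (-0.103936, -0.000000)
  [+1]  conj(Y_{4,1})(Ω₁) = (-0.024991, -0.109387) ; Y_{4,1}(Ω₂) = (0.096495, -0.015630) ; Δ = (-0.004121, -0.010165)
  [+2]  conj(Y_{4,2})(Ω₁) = (-0.291248, 0.140409) ; Y_{4,2}(Ω₂) = (-0.305085, 0.101498) ; Δ = (0.074604, -0.072398)
  [+3]  conj(Y_{4,3})(Ω₁) = (-0.240410, -0.301073) ; Y_{4,3}(Ω₂) = (-0.076900, 0.040207) ; Δ = (0.030593, 0.013486)
  [+4]  conj(Y_{4,4})(Ω₁) = (0.113640, -0.142747) ; Y_{4,4}(Ω₂) = (0.350886, -0.262529) ; Δ = (0.002399, -0.079922)
Accumulated sum (0.103014, 0.000000); after 4π/(2l+1) scaling, (0.143835, 0.000000) ⇒ P_4 = 0.143835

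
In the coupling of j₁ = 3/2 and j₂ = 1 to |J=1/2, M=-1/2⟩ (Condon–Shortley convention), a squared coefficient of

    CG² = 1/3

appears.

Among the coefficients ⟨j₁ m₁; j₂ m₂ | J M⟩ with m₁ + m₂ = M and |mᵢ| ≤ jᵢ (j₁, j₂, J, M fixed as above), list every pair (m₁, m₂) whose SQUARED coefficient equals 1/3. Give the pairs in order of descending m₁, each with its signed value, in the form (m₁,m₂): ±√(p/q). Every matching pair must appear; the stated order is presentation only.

Admissible pairs with m₁+m₂ = M = -1/2: (-3/2,1), (-1/2,0), (1/2,-1)
  (m₁,m₂)=(1/2,-1): CG² = 1/6, CG = +√(1/6)
  (m₁,m₂)=(-1/2,0): CG² = 1/3, CG = −√(1/3)   ← matches the target
  (m₁,m₂)=(-3/2,1): CG² = 1/2, CG = +√(1/2)
Pairs with CG² = 1/3: (-1/2,0): −√(1/3)

(-1/2,0): −√(1/3)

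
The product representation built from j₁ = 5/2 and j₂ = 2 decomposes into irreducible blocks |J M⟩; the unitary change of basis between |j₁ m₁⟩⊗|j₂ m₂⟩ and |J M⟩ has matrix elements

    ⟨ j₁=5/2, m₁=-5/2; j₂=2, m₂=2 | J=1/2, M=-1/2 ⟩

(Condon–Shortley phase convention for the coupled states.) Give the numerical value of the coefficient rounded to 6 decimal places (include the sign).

+0.577350

triangle: 4!*1!*0!/6! = 24/720
(j±m)!: 0!*5!*4!*0!*0!*1! = 2880
prefactor² = (2J+1)*Δ*N² = 192
  k=4: +1/(4!*0!*1!*0!*0!*0!) = 1/24
Σ = 1/24  ⇒  CG² = 192*(1/24)² = 1/3
CG = +√(1/3) = +0.577350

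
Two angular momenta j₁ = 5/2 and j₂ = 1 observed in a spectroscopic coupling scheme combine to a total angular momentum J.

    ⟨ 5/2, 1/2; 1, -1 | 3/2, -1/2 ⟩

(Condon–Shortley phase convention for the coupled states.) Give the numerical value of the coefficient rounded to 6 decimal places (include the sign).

triangle: 2!*3!*0!/6! = 12/720
(j±m)!: 3!*2!*0!*2!*1!*2! = 48
prefactor² = (2J+1)*Δ*N² = 16/5
  k=0: +1/(0!*2!*2!*0!*1!*0!) = 1/4
Σ = 1/4  ⇒  CG² = 16/5*(1/4)² = 1/5
CG = +√(1/5) = +0.447214

+√(1/5) ≈ +0.447214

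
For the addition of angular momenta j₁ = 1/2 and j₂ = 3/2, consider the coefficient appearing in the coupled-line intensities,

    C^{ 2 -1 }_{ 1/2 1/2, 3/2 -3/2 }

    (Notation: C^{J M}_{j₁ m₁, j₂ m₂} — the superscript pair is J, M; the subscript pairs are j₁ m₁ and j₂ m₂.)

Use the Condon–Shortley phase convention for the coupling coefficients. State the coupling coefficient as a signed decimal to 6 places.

√[5·0!1!3!/5! · 1!0!0!3!1!3!] = √(9)
  +(−1)^0/∏(0,0,0,0,1,3)! = 1/6  (running 1/6)
⟨..|..⟩ = √(9)·(1/6) = +0.500000

+0.500000  (= +√(1/4))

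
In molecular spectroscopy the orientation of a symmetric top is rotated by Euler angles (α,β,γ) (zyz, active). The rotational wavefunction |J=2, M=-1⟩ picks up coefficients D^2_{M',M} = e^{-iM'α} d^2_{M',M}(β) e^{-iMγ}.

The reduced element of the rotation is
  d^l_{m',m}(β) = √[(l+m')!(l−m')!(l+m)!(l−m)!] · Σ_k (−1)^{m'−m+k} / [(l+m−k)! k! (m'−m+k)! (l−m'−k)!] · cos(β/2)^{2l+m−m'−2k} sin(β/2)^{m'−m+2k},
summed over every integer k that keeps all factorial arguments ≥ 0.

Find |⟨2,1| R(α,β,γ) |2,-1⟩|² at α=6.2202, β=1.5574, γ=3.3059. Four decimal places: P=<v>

P=0.2566

Split into d^2_{1,-1}(β=1.5574) × two z-phases.
With c≡cos(β/2)=0.711827 and s≡sin(β/2)=0.702355, N=[6·1·1·6]^{1/2}=6.000000
Admissible k: 0..1 (factorial args all ≥0)
  k=0: (−1)^2·6.0000/(2)·0.7118^2·0.7024^2 = +0.749865
  k=1: (−1)^3·6.0000/(6)·0.7118^0·0.7024^4 = -0.243347
d^2_{1,-1}(1.5574) = +0.749865 -0.243347 = +0.506519
|D^2_{1,-1}|² = |d^2_{1,-1}(β)|² = (+0.506519)² = 0.256561 (the z-rotation phases have unit modulus)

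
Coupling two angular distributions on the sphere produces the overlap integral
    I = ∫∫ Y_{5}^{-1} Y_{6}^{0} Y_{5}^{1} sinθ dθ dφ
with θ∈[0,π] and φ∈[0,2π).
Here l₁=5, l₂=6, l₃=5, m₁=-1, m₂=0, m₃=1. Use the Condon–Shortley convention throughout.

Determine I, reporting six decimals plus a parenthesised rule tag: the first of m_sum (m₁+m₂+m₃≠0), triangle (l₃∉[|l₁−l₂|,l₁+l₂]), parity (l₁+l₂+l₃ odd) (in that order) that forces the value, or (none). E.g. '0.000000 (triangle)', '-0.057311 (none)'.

Rules hold: Σm=0, L=16 even, 1≤5≤11.
N = 11·13·11 = 1573
Δ = 6!·4!·6!/17! = 1/28588560
Racah Σ t=1..5: t=1:−1/345600 t=2:+1/13824 t=3:−1/5184 t=4:+1/13824 t=5:−1/345600 = -7/129600
⇒ 3j(5 6 5; 0 0 0)² = 80/7293, sgn +1
Racah Σ t=2..6: t=2:+1/55296 t=3:−1/7776 t=4:+1/9216 t=5:−1/86400 t=6:+1/12441600 = -7/518400
⇒ 3j(5 6 5; -1 0 1)² = 12/12155, sgn -1
4πI² = N·(3j₀)²·(3jₘ)² = 64/3757
I = -1·√(0.0170349/4π) = -0.03681836
No selection rule forces the value: the integral is nonzero (none).

-0.036818 (none)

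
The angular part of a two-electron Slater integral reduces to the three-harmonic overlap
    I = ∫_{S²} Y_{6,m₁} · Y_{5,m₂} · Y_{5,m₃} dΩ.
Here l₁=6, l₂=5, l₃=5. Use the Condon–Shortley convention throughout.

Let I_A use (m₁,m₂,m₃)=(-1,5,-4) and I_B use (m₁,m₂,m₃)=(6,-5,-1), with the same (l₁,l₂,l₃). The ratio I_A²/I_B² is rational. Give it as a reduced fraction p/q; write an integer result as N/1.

21/22

l's match ⇒ only the (l;m) 3-j factors differ between A and B.
A: triangle coeff Δ(6,5,5) = 1/28588560; Σ_t [6,6]: t=6:+1/2073600 = 1/2073600; (3j)²=63/9724 [(6 5 5; -1 5 -4)], sign=-1
B: triangle coeff Δ(6,5,5) = 1/28588560; Σ_t [0,0]: t=0:+1/12441600 = 1/12441600; (3j)²=3/442 [(6 5 5; 6 -5 -1)], sign=+1
I_A²/I_B² = (63/9724)/(3/442) = 21/22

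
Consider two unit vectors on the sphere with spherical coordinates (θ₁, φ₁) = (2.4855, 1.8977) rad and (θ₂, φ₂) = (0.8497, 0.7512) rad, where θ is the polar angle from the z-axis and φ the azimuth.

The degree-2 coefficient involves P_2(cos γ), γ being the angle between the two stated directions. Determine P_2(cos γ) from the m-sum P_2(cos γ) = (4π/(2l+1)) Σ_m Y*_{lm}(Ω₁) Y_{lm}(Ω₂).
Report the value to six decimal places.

Expand P_2 via completeness: Σ_{m} conj(Y_{2,m}) at Ω₁ times Y_{2,m} at Ω₂ —
  term(m=-2) = (-0.020706, 0.023503)   from Y*(Ω₁)=(-0.114101, -0.087427), Y(Ω₂)=(0.014892, -0.217397)
  term(m=-1) = (-0.058893, -0.130370)   from Y*(Ω₁)=(0.119913, -0.353653), Y(Ω₂)=(0.279985, -0.261461)
  term(m=+0) = (0.027038, 0.000000)   from Y*(Ω₁)=(0.278682, -0.000000), Y(Ω₂)=(0.097023, 0.000000)
  term(m=+1) = (-0.058893, 0.130370)   from Y*(Ω₁)=(-0.119913, -0.353653), Y(Ω₂)=(-0.279985, -0.261461)
  term(m=+2) = (-0.020706, -0.023503)   from Y*(Ω₁)=(-0.114101, 0.087427), Y(Ω₂)=(0.014892, 0.217397)
Σ over m = (-0.132158, -0.000000); ×(4π/5) → (-0.332150, -0.000000). Real part: -0.332150

-0.332150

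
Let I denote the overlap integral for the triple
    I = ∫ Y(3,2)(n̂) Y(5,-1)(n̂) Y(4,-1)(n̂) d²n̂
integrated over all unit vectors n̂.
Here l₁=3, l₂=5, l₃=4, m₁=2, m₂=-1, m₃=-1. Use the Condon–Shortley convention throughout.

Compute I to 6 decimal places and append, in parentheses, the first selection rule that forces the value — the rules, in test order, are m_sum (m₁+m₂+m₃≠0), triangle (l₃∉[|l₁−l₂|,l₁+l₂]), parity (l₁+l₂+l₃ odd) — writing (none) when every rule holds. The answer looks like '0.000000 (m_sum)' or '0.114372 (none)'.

0.138239 (none)

m-sum 0 ✓  L=12 even ✓  2≤4≤8 ✓
Π(2lᵢ+1) = 7×11×9 = 693
triangle coeff Δ(3,5,4) = 1/180180
Σ_t [1,3]: t=1:−1/576 t=2:+1/144 t=3:−1/576 = 1/288
(3j)²=20/1001 [(3 5 4; 0 0 0)], sign=+1
Σ_t [0,1]: t=0:+1/1152 t=1:−1/432 = -5/3456
(3j)²=625/36036 [(3 5 4; 2 -1 -1)], sign=+1
⇒ 4πI² = 3125/13013
I = (+1)√(3125/13013/(4π)) = 0.13823925
No selection rule forces the value: the integral is nonzero (none).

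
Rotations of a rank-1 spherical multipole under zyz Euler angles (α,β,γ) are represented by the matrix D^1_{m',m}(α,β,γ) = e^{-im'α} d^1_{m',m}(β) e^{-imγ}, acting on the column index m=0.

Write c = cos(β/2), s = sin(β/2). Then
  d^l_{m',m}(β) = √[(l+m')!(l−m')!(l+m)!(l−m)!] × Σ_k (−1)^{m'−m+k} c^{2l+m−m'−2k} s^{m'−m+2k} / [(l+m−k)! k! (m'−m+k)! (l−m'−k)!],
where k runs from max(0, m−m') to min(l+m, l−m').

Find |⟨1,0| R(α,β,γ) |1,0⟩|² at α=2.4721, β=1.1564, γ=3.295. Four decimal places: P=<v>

P=0.1621

First d^1_{0,0}(β=1.1564), then the phase factors e^{-i(0)α} and e^{-i(0)γ}:
Half-angle: c=0.837448, s=0.546517. N=√(1·1·1·1)=1.000000
k: max(0,(0)−(0))=0 … min(1+(0),1−(0))=1
  k=0: (−1)^0·1.0000/(1)·0.8374^2·0.5465^0 = +0.701319
  k=1: (−1)^1·1.0000/(1)·0.8374^0·0.5465^2 = -0.298681
d^1_{0,0}(1.1564) = +0.701319 -0.298681 = +0.402637
|D^1_{0,0}|² = |d^1_{0,0}(β)|² = (+0.402637)² = 0.162117 (the z-rotation phases have unit modulus)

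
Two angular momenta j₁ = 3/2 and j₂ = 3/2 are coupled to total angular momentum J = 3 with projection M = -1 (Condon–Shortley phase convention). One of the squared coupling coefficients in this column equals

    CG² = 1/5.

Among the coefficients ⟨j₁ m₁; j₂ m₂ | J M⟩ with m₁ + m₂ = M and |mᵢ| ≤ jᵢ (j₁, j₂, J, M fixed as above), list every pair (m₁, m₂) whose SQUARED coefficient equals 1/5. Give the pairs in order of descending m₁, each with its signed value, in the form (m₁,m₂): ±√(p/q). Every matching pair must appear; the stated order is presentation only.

(1/2,-3/2): +√(1/5); (-3/2,1/2): +√(1/5)

Admissible pairs with m₁+m₂ = M = -1: (-3/2,1/2), (-1/2,-1/2), (1/2,-3/2)
  (m₁,m₂)=(1/2,-3/2): CG² = 1/5, CG = +√(1/5)   ← matches the target
  (m₁,m₂)=(-1/2,-1/2): CG² = 3/5, CG = +√(3/5)
  (m₁,m₂)=(-3/2,1/2): CG² = 1/5, CG = +√(1/5)   ← matches the target
Pairs with CG² = 1/5: (1/2,-3/2): +√(1/5); (-3/2,1/2): +√(1/5)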